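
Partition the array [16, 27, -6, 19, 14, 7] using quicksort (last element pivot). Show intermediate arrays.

Partition 1: pivot=7 at index 1 -> [-6, 7, 16, 19, 14, 27]
Partition 2: pivot=27 at index 5 -> [-6, 7, 16, 19, 14, 27]
Partition 3: pivot=14 at index 2 -> [-6, 7, 14, 19, 16, 27]
Partition 4: pivot=16 at index 3 -> [-6, 7, 14, 16, 19, 27]


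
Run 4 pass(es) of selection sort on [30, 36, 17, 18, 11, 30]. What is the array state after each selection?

Pass 1: Select minimum 11 at index 4, swap -> [11, 36, 17, 18, 30, 30]
Pass 2: Select minimum 17 at index 2, swap -> [11, 17, 36, 18, 30, 30]
Pass 3: Select minimum 18 at index 3, swap -> [11, 17, 18, 36, 30, 30]
Pass 4: Select minimum 30 at index 4, swap -> [11, 17, 18, 30, 36, 30]


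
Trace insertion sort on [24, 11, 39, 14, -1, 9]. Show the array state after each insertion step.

First element 24 is already 'sorted'
Insert 11: shifted 1 elements -> [11, 24, 39, 14, -1, 9]
Insert 39: shifted 0 elements -> [11, 24, 39, 14, -1, 9]
Insert 14: shifted 2 elements -> [11, 14, 24, 39, -1, 9]
Insert -1: shifted 4 elements -> [-1, 11, 14, 24, 39, 9]
Insert 9: shifted 4 elements -> [-1, 9, 11, 14, 24, 39]


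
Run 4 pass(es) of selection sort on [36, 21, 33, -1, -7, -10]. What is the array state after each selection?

Pass 1: Select minimum -10 at index 5, swap -> [-10, 21, 33, -1, -7, 36]
Pass 2: Select minimum -7 at index 4, swap -> [-10, -7, 33, -1, 21, 36]
Pass 3: Select minimum -1 at index 3, swap -> [-10, -7, -1, 33, 21, 36]
Pass 4: Select minimum 21 at index 4, swap -> [-10, -7, -1, 21, 33, 36]


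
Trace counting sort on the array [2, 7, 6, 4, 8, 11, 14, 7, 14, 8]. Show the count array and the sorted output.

Count array: [0, 0, 1, 0, 1, 0, 1, 2, 2, 0, 0, 1, 0, 0, 2]
(count[i] = number of elements equal to i)
Cumulative count: [0, 0, 1, 1, 2, 2, 3, 5, 7, 7, 7, 8, 8, 8, 10]
Sorted: [2, 4, 6, 7, 7, 8, 8, 11, 14, 14]


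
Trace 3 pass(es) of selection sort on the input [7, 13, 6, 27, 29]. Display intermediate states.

Pass 1: Select minimum 6 at index 2, swap -> [6, 13, 7, 27, 29]
Pass 2: Select minimum 7 at index 2, swap -> [6, 7, 13, 27, 29]
Pass 3: Select minimum 13 at index 2, swap -> [6, 7, 13, 27, 29]


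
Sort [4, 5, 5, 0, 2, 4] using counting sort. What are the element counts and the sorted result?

Count array: [1, 0, 1, 0, 2, 2]
(count[i] = number of elements equal to i)
Cumulative count: [1, 1, 2, 2, 4, 6]
Sorted: [0, 2, 4, 4, 5, 5]


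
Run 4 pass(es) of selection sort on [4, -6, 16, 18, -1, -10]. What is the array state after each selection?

Pass 1: Select minimum -10 at index 5, swap -> [-10, -6, 16, 18, -1, 4]
Pass 2: Select minimum -6 at index 1, swap -> [-10, -6, 16, 18, -1, 4]
Pass 3: Select minimum -1 at index 4, swap -> [-10, -6, -1, 18, 16, 4]
Pass 4: Select minimum 4 at index 5, swap -> [-10, -6, -1, 4, 16, 18]


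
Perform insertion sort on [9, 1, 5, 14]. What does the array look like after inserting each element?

First element 9 is already 'sorted'
Insert 1: shifted 1 elements -> [1, 9, 5, 14]
Insert 5: shifted 1 elements -> [1, 5, 9, 14]
Insert 14: shifted 0 elements -> [1, 5, 9, 14]


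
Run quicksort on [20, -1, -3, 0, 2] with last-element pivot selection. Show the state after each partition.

Partition 1: pivot=2 at index 3 -> [-1, -3, 0, 2, 20]
Partition 2: pivot=0 at index 2 -> [-1, -3, 0, 2, 20]
Partition 3: pivot=-3 at index 0 -> [-3, -1, 0, 2, 20]


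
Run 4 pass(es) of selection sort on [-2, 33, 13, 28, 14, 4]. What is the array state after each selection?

Pass 1: Select minimum -2 at index 0, swap -> [-2, 33, 13, 28, 14, 4]
Pass 2: Select minimum 4 at index 5, swap -> [-2, 4, 13, 28, 14, 33]
Pass 3: Select minimum 13 at index 2, swap -> [-2, 4, 13, 28, 14, 33]
Pass 4: Select minimum 14 at index 4, swap -> [-2, 4, 13, 14, 28, 33]


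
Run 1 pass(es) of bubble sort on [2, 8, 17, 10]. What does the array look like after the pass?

After pass 1: [2, 8, 10, 17] (1 swaps)
Total swaps: 1


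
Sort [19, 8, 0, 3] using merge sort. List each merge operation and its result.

Divide and conquer:
  Merge [19] + [8] -> [8, 19]
  Merge [0] + [3] -> [0, 3]
  Merge [8, 19] + [0, 3] -> [0, 3, 8, 19]


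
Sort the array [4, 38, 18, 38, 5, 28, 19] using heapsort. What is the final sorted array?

Build heap: [38, 38, 28, 4, 5, 18, 19]
Extract 38: [38, 19, 28, 4, 5, 18, 38]
Extract 38: [28, 19, 18, 4, 5, 38, 38]
Extract 28: [19, 5, 18, 4, 28, 38, 38]
Extract 19: [18, 5, 4, 19, 28, 38, 38]
Extract 18: [5, 4, 18, 19, 28, 38, 38]
Extract 5: [4, 5, 18, 19, 28, 38, 38]


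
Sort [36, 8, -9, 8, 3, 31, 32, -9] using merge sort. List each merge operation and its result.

Divide and conquer:
  Merge [36] + [8] -> [8, 36]
  Merge [-9] + [8] -> [-9, 8]
  Merge [8, 36] + [-9, 8] -> [-9, 8, 8, 36]
  Merge [3] + [31] -> [3, 31]
  Merge [32] + [-9] -> [-9, 32]
  Merge [3, 31] + [-9, 32] -> [-9, 3, 31, 32]
  Merge [-9, 8, 8, 36] + [-9, 3, 31, 32] -> [-9, -9, 3, 8, 8, 31, 32, 36]


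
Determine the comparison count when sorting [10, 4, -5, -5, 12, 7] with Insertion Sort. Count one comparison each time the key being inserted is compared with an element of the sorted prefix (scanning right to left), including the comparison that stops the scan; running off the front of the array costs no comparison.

Insert 4: 10 > 4 (shift), reached front = 1 comparison(s) -> [4, 10, -5, -5, 12, 7]
Insert -5: 10 > -5 (shift), 4 > -5 (shift), reached front = 2 comparison(s) -> [-5, 4, 10, -5, 12, 7]
Insert -5: 10 > -5 (shift), 4 > -5 (shift), -5 <= -5 (stop) = 3 comparison(s) -> [-5, -5, 4, 10, 12, 7]
Insert 12: 10 <= 12 (stop) = 1 comparison(s) -> [-5, -5, 4, 10, 12, 7]
Insert 7: 12 > 7 (shift), 10 > 7 (shift), 4 <= 7 (stop) = 3 comparison(s) -> [-5, -5, 4, 7, 10, 12]
Total comparisons: 1 + 2 + 3 + 1 + 3 = 10


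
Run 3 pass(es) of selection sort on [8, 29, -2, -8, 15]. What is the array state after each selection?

Pass 1: Select minimum -8 at index 3, swap -> [-8, 29, -2, 8, 15]
Pass 2: Select minimum -2 at index 2, swap -> [-8, -2, 29, 8, 15]
Pass 3: Select minimum 8 at index 3, swap -> [-8, -2, 8, 29, 15]


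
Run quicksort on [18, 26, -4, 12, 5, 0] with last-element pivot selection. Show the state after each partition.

Partition 1: pivot=0 at index 1 -> [-4, 0, 18, 12, 5, 26]
Partition 2: pivot=26 at index 5 -> [-4, 0, 18, 12, 5, 26]
Partition 3: pivot=5 at index 2 -> [-4, 0, 5, 12, 18, 26]
Partition 4: pivot=18 at index 4 -> [-4, 0, 5, 12, 18, 26]


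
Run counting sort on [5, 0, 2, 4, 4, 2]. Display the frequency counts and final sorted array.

Count array: [1, 0, 2, 0, 2, 1]
(count[i] = number of elements equal to i)
Cumulative count: [1, 1, 3, 3, 5, 6]
Sorted: [0, 2, 2, 4, 4, 5]


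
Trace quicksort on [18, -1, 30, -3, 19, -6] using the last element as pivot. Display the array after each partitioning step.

Partition 1: pivot=-6 at index 0 -> [-6, -1, 30, -3, 19, 18]
Partition 2: pivot=18 at index 3 -> [-6, -1, -3, 18, 19, 30]
Partition 3: pivot=-3 at index 1 -> [-6, -3, -1, 18, 19, 30]
Partition 4: pivot=30 at index 5 -> [-6, -3, -1, 18, 19, 30]


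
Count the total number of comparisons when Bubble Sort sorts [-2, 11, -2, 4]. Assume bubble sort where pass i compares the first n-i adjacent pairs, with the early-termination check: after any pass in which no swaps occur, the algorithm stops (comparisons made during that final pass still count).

Pass 1: compare adjacent pairs (0,1)..(2,3) = 3 comparison(s), 2 swap(s) -> [-2, -2, 4, 11]
Pass 2: compare adjacent pairs (0,1)..(1,2) = 2 comparison(s), 0 swap(s) -> [-2, -2, 4, 11]
No swaps in this pass, so bubble sort stops here.
Total comparisons: 3 + 2 = 5


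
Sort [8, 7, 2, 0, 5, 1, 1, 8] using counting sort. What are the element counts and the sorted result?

Count array: [1, 2, 1, 0, 0, 1, 0, 1, 2]
(count[i] = number of elements equal to i)
Cumulative count: [1, 3, 4, 4, 4, 5, 5, 6, 8]
Sorted: [0, 1, 1, 2, 5, 7, 8, 8]


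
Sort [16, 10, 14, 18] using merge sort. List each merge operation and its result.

Divide and conquer:
  Merge [16] + [10] -> [10, 16]
  Merge [14] + [18] -> [14, 18]
  Merge [10, 16] + [14, 18] -> [10, 14, 16, 18]


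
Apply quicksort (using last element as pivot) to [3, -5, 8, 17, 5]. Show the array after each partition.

Partition 1: pivot=5 at index 2 -> [3, -5, 5, 17, 8]
Partition 2: pivot=-5 at index 0 -> [-5, 3, 5, 17, 8]
Partition 3: pivot=8 at index 3 -> [-5, 3, 5, 8, 17]


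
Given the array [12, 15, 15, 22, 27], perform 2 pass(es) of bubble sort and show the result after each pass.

After pass 1: [12, 15, 15, 22, 27] (0 swaps)
After pass 2: [12, 15, 15, 22, 27] (0 swaps)
Total swaps: 0


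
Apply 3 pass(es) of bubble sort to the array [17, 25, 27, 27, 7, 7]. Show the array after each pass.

After pass 1: [17, 25, 27, 7, 7, 27] (2 swaps)
After pass 2: [17, 25, 7, 7, 27, 27] (2 swaps)
After pass 3: [17, 7, 7, 25, 27, 27] (2 swaps)
Total swaps: 6


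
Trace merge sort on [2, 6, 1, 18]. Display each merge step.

Divide and conquer:
  Merge [2] + [6] -> [2, 6]
  Merge [1] + [18] -> [1, 18]
  Merge [2, 6] + [1, 18] -> [1, 2, 6, 18]


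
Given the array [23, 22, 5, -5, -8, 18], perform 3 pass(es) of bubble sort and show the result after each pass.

After pass 1: [22, 5, -5, -8, 18, 23] (5 swaps)
After pass 2: [5, -5, -8, 18, 22, 23] (4 swaps)
After pass 3: [-5, -8, 5, 18, 22, 23] (2 swaps)
Total swaps: 11


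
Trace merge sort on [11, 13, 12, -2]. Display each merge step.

Divide and conquer:
  Merge [11] + [13] -> [11, 13]
  Merge [12] + [-2] -> [-2, 12]
  Merge [11, 13] + [-2, 12] -> [-2, 11, 12, 13]


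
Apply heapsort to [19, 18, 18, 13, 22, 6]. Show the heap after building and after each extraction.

Build heap: [22, 19, 18, 13, 18, 6]
Extract 22: [19, 18, 18, 13, 6, 22]
Extract 19: [18, 13, 18, 6, 19, 22]
Extract 18: [18, 13, 6, 18, 19, 22]
Extract 18: [13, 6, 18, 18, 19, 22]
Extract 13: [6, 13, 18, 18, 19, 22]


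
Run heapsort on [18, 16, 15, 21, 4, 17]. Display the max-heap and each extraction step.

Build heap: [21, 18, 17, 16, 4, 15]
Extract 21: [18, 16, 17, 15, 4, 21]
Extract 18: [17, 16, 4, 15, 18, 21]
Extract 17: [16, 15, 4, 17, 18, 21]
Extract 16: [15, 4, 16, 17, 18, 21]
Extract 15: [4, 15, 16, 17, 18, 21]


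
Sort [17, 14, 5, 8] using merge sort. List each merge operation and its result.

Divide and conquer:
  Merge [17] + [14] -> [14, 17]
  Merge [5] + [8] -> [5, 8]
  Merge [14, 17] + [5, 8] -> [5, 8, 14, 17]


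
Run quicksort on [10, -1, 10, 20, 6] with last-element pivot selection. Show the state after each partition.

Partition 1: pivot=6 at index 1 -> [-1, 6, 10, 20, 10]
Partition 2: pivot=10 at index 3 -> [-1, 6, 10, 10, 20]


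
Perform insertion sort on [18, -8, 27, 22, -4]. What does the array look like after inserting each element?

First element 18 is already 'sorted'
Insert -8: shifted 1 elements -> [-8, 18, 27, 22, -4]
Insert 27: shifted 0 elements -> [-8, 18, 27, 22, -4]
Insert 22: shifted 1 elements -> [-8, 18, 22, 27, -4]
Insert -4: shifted 3 elements -> [-8, -4, 18, 22, 27]


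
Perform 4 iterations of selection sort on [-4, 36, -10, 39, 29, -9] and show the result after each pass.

Pass 1: Select minimum -10 at index 2, swap -> [-10, 36, -4, 39, 29, -9]
Pass 2: Select minimum -9 at index 5, swap -> [-10, -9, -4, 39, 29, 36]
Pass 3: Select minimum -4 at index 2, swap -> [-10, -9, -4, 39, 29, 36]
Pass 4: Select minimum 29 at index 4, swap -> [-10, -9, -4, 29, 39, 36]


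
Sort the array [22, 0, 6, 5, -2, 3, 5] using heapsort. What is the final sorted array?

Build heap: [22, 5, 6, 0, -2, 3, 5]
Extract 22: [6, 5, 5, 0, -2, 3, 22]
Extract 6: [5, 3, 5, 0, -2, 6, 22]
Extract 5: [5, 3, -2, 0, 5, 6, 22]
Extract 5: [3, 0, -2, 5, 5, 6, 22]
Extract 3: [0, -2, 3, 5, 5, 6, 22]
Extract 0: [-2, 0, 3, 5, 5, 6, 22]


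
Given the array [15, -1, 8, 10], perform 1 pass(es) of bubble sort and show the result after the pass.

After pass 1: [-1, 8, 10, 15] (3 swaps)
Total swaps: 3


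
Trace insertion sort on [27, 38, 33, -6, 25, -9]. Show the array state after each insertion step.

First element 27 is already 'sorted'
Insert 38: shifted 0 elements -> [27, 38, 33, -6, 25, -9]
Insert 33: shifted 1 elements -> [27, 33, 38, -6, 25, -9]
Insert -6: shifted 3 elements -> [-6, 27, 33, 38, 25, -9]
Insert 25: shifted 3 elements -> [-6, 25, 27, 33, 38, -9]
Insert -9: shifted 5 elements -> [-9, -6, 25, 27, 33, 38]


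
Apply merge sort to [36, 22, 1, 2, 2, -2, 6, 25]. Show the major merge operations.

Divide and conquer:
  Merge [36] + [22] -> [22, 36]
  Merge [1] + [2] -> [1, 2]
  Merge [22, 36] + [1, 2] -> [1, 2, 22, 36]
  Merge [2] + [-2] -> [-2, 2]
  Merge [6] + [25] -> [6, 25]
  Merge [-2, 2] + [6, 25] -> [-2, 2, 6, 25]
  Merge [1, 2, 22, 36] + [-2, 2, 6, 25] -> [-2, 1, 2, 2, 6, 22, 25, 36]


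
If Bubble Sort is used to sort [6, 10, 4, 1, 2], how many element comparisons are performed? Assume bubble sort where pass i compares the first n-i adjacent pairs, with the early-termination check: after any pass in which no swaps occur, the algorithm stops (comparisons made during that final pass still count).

Pass 1: compare adjacent pairs (0,1)..(3,4) = 4 comparison(s), 3 swap(s) -> [6, 4, 1, 2, 10]
Pass 2: compare adjacent pairs (0,1)..(2,3) = 3 comparison(s), 3 swap(s) -> [4, 1, 2, 6, 10]
Pass 3: compare adjacent pairs (0,1)..(1,2) = 2 comparison(s), 2 swap(s) -> [1, 2, 4, 6, 10]
Pass 4: compare adjacent pairs (0,1)..(0,1) = 1 comparison(s), 0 swap(s) -> [1, 2, 4, 6, 10]
No swaps in this pass, so bubble sort stops here.
Total comparisons: 4 + 3 + 2 + 1 = 10


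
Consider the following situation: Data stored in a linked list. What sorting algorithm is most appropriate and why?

Best choice: Merge sort
Reason: Merge sort doesn't require random access; can be done in O(1) extra space for linked lists


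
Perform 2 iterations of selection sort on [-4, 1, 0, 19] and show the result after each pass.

Pass 1: Select minimum -4 at index 0, swap -> [-4, 1, 0, 19]
Pass 2: Select minimum 0 at index 2, swap -> [-4, 0, 1, 19]


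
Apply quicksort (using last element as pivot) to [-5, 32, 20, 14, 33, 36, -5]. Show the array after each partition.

Partition 1: pivot=-5 at index 1 -> [-5, -5, 20, 14, 33, 36, 32]
Partition 2: pivot=32 at index 4 -> [-5, -5, 20, 14, 32, 36, 33]
Partition 3: pivot=14 at index 2 -> [-5, -5, 14, 20, 32, 36, 33]
Partition 4: pivot=33 at index 5 -> [-5, -5, 14, 20, 32, 33, 36]


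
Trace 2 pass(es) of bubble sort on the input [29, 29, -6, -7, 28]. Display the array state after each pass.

After pass 1: [29, -6, -7, 28, 29] (3 swaps)
After pass 2: [-6, -7, 28, 29, 29] (3 swaps)
Total swaps: 6


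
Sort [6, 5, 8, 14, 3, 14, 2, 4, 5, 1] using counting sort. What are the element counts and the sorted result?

Count array: [0, 1, 1, 1, 1, 2, 1, 0, 1, 0, 0, 0, 0, 0, 2]
(count[i] = number of elements equal to i)
Cumulative count: [0, 1, 2, 3, 4, 6, 7, 7, 8, 8, 8, 8, 8, 8, 10]
Sorted: [1, 2, 3, 4, 5, 5, 6, 8, 14, 14]


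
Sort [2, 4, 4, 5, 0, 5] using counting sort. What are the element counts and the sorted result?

Count array: [1, 0, 1, 0, 2, 2]
(count[i] = number of elements equal to i)
Cumulative count: [1, 1, 2, 2, 4, 6]
Sorted: [0, 2, 4, 4, 5, 5]


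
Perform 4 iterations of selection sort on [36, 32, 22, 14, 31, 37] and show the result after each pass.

Pass 1: Select minimum 14 at index 3, swap -> [14, 32, 22, 36, 31, 37]
Pass 2: Select minimum 22 at index 2, swap -> [14, 22, 32, 36, 31, 37]
Pass 3: Select minimum 31 at index 4, swap -> [14, 22, 31, 36, 32, 37]
Pass 4: Select minimum 32 at index 4, swap -> [14, 22, 31, 32, 36, 37]


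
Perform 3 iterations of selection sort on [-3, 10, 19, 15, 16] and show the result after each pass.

Pass 1: Select minimum -3 at index 0, swap -> [-3, 10, 19, 15, 16]
Pass 2: Select minimum 10 at index 1, swap -> [-3, 10, 19, 15, 16]
Pass 3: Select minimum 15 at index 3, swap -> [-3, 10, 15, 19, 16]


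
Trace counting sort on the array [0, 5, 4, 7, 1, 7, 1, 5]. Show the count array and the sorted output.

Count array: [1, 2, 0, 0, 1, 2, 0, 2]
(count[i] = number of elements equal to i)
Cumulative count: [1, 3, 3, 3, 4, 6, 6, 8]
Sorted: [0, 1, 1, 4, 5, 5, 7, 7]


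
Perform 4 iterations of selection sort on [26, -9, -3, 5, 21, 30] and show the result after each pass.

Pass 1: Select minimum -9 at index 1, swap -> [-9, 26, -3, 5, 21, 30]
Pass 2: Select minimum -3 at index 2, swap -> [-9, -3, 26, 5, 21, 30]
Pass 3: Select minimum 5 at index 3, swap -> [-9, -3, 5, 26, 21, 30]
Pass 4: Select minimum 21 at index 4, swap -> [-9, -3, 5, 21, 26, 30]


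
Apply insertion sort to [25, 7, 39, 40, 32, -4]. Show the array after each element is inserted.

First element 25 is already 'sorted'
Insert 7: shifted 1 elements -> [7, 25, 39, 40, 32, -4]
Insert 39: shifted 0 elements -> [7, 25, 39, 40, 32, -4]
Insert 40: shifted 0 elements -> [7, 25, 39, 40, 32, -4]
Insert 32: shifted 2 elements -> [7, 25, 32, 39, 40, -4]
Insert -4: shifted 5 elements -> [-4, 7, 25, 32, 39, 40]


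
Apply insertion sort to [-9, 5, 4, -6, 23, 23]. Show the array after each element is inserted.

First element -9 is already 'sorted'
Insert 5: shifted 0 elements -> [-9, 5, 4, -6, 23, 23]
Insert 4: shifted 1 elements -> [-9, 4, 5, -6, 23, 23]
Insert -6: shifted 2 elements -> [-9, -6, 4, 5, 23, 23]
Insert 23: shifted 0 elements -> [-9, -6, 4, 5, 23, 23]
Insert 23: shifted 0 elements -> [-9, -6, 4, 5, 23, 23]


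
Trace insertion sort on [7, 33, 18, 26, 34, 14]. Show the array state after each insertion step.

First element 7 is already 'sorted'
Insert 33: shifted 0 elements -> [7, 33, 18, 26, 34, 14]
Insert 18: shifted 1 elements -> [7, 18, 33, 26, 34, 14]
Insert 26: shifted 1 elements -> [7, 18, 26, 33, 34, 14]
Insert 34: shifted 0 elements -> [7, 18, 26, 33, 34, 14]
Insert 14: shifted 4 elements -> [7, 14, 18, 26, 33, 34]


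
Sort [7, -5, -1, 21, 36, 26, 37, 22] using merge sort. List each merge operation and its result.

Divide and conquer:
  Merge [7] + [-5] -> [-5, 7]
  Merge [-1] + [21] -> [-1, 21]
  Merge [-5, 7] + [-1, 21] -> [-5, -1, 7, 21]
  Merge [36] + [26] -> [26, 36]
  Merge [37] + [22] -> [22, 37]
  Merge [26, 36] + [22, 37] -> [22, 26, 36, 37]
  Merge [-5, -1, 7, 21] + [22, 26, 36, 37] -> [-5, -1, 7, 21, 22, 26, 36, 37]


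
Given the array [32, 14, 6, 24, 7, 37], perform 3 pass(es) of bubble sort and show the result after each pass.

After pass 1: [14, 6, 24, 7, 32, 37] (4 swaps)
After pass 2: [6, 14, 7, 24, 32, 37] (2 swaps)
After pass 3: [6, 7, 14, 24, 32, 37] (1 swaps)
Total swaps: 7


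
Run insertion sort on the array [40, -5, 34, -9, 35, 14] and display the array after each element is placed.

First element 40 is already 'sorted'
Insert -5: shifted 1 elements -> [-5, 40, 34, -9, 35, 14]
Insert 34: shifted 1 elements -> [-5, 34, 40, -9, 35, 14]
Insert -9: shifted 3 elements -> [-9, -5, 34, 40, 35, 14]
Insert 35: shifted 1 elements -> [-9, -5, 34, 35, 40, 14]
Insert 14: shifted 3 elements -> [-9, -5, 14, 34, 35, 40]


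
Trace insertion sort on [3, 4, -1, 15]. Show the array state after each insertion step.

First element 3 is already 'sorted'
Insert 4: shifted 0 elements -> [3, 4, -1, 15]
Insert -1: shifted 2 elements -> [-1, 3, 4, 15]
Insert 15: shifted 0 elements -> [-1, 3, 4, 15]


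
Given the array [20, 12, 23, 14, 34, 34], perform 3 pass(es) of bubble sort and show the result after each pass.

After pass 1: [12, 20, 14, 23, 34, 34] (2 swaps)
After pass 2: [12, 14, 20, 23, 34, 34] (1 swaps)
After pass 3: [12, 14, 20, 23, 34, 34] (0 swaps)
Total swaps: 3


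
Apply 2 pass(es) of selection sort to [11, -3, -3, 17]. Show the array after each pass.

Pass 1: Select minimum -3 at index 1, swap -> [-3, 11, -3, 17]
Pass 2: Select minimum -3 at index 2, swap -> [-3, -3, 11, 17]


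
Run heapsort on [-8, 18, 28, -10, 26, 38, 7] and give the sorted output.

Build heap: [38, 26, 28, -10, 18, -8, 7]
Extract 38: [28, 26, 7, -10, 18, -8, 38]
Extract 28: [26, 18, 7, -10, -8, 28, 38]
Extract 26: [18, -8, 7, -10, 26, 28, 38]
Extract 18: [7, -8, -10, 18, 26, 28, 38]
Extract 7: [-8, -10, 7, 18, 26, 28, 38]
Extract -8: [-10, -8, 7, 18, 26, 28, 38]


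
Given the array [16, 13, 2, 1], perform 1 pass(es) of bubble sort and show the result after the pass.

After pass 1: [13, 2, 1, 16] (3 swaps)
Total swaps: 3


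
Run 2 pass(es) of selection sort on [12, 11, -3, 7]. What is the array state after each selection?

Pass 1: Select minimum -3 at index 2, swap -> [-3, 11, 12, 7]
Pass 2: Select minimum 7 at index 3, swap -> [-3, 7, 12, 11]


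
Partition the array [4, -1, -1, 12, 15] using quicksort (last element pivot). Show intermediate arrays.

Partition 1: pivot=15 at index 4 -> [4, -1, -1, 12, 15]
Partition 2: pivot=12 at index 3 -> [4, -1, -1, 12, 15]
Partition 3: pivot=-1 at index 1 -> [-1, -1, 4, 12, 15]


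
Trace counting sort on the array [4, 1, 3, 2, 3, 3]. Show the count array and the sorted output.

Count array: [0, 1, 1, 3, 1]
(count[i] = number of elements equal to i)
Cumulative count: [0, 1, 2, 5, 6]
Sorted: [1, 2, 3, 3, 3, 4]


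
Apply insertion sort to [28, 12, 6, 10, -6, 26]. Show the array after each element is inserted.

First element 28 is already 'sorted'
Insert 12: shifted 1 elements -> [12, 28, 6, 10, -6, 26]
Insert 6: shifted 2 elements -> [6, 12, 28, 10, -6, 26]
Insert 10: shifted 2 elements -> [6, 10, 12, 28, -6, 26]
Insert -6: shifted 4 elements -> [-6, 6, 10, 12, 28, 26]
Insert 26: shifted 1 elements -> [-6, 6, 10, 12, 26, 28]


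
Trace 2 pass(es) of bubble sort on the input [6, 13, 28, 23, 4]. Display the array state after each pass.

After pass 1: [6, 13, 23, 4, 28] (2 swaps)
After pass 2: [6, 13, 4, 23, 28] (1 swaps)
Total swaps: 3


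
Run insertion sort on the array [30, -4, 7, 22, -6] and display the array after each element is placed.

First element 30 is already 'sorted'
Insert -4: shifted 1 elements -> [-4, 30, 7, 22, -6]
Insert 7: shifted 1 elements -> [-4, 7, 30, 22, -6]
Insert 22: shifted 1 elements -> [-4, 7, 22, 30, -6]
Insert -6: shifted 4 elements -> [-6, -4, 7, 22, 30]


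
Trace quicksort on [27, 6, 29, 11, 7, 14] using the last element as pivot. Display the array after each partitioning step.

Partition 1: pivot=14 at index 3 -> [6, 11, 7, 14, 29, 27]
Partition 2: pivot=7 at index 1 -> [6, 7, 11, 14, 29, 27]
Partition 3: pivot=27 at index 4 -> [6, 7, 11, 14, 27, 29]


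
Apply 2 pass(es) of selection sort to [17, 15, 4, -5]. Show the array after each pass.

Pass 1: Select minimum -5 at index 3, swap -> [-5, 15, 4, 17]
Pass 2: Select minimum 4 at index 2, swap -> [-5, 4, 15, 17]


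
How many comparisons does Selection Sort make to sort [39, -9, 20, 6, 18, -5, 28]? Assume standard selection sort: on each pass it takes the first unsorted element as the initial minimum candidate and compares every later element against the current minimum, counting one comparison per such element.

Pass 1: scan indices 1..6 for the minimum = 6 comparison(s); min is -9, place at index 0 -> [-9, 39, 20, 6, 18, -5, 28]
Pass 2: scan indices 2..6 for the minimum = 5 comparison(s); min is -5, place at index 1 -> [-9, -5, 20, 6, 18, 39, 28]
Pass 3: scan indices 3..6 for the minimum = 4 comparison(s); min is 6, place at index 2 -> [-9, -5, 6, 20, 18, 39, 28]
Pass 4: scan indices 4..6 for the minimum = 3 comparison(s); min is 18, place at index 3 -> [-9, -5, 6, 18, 20, 39, 28]
Pass 5: scan indices 5..6 for the minimum = 2 comparison(s); min is 20, place at index 4 -> [-9, -5, 6, 18, 20, 39, 28]
Pass 6: scan indices 6..6 for the minimum = 1 comparison(s); min is 28, place at index 5 -> [-9, -5, 6, 18, 20, 28, 39]
Selection sort always scans the whole unsorted suffix, so the count is (n-1) + (n-2) + ... + 1 = n(n-1)/2 = 7*6/2 = 21 regardless of the input order.
Total comparisons: 6 + 5 + 4 + 3 + 2 + 1 = 21


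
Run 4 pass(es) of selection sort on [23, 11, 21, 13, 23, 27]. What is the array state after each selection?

Pass 1: Select minimum 11 at index 1, swap -> [11, 23, 21, 13, 23, 27]
Pass 2: Select minimum 13 at index 3, swap -> [11, 13, 21, 23, 23, 27]
Pass 3: Select minimum 21 at index 2, swap -> [11, 13, 21, 23, 23, 27]
Pass 4: Select minimum 23 at index 3, swap -> [11, 13, 21, 23, 23, 27]


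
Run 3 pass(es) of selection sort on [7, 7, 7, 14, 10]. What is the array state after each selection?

Pass 1: Select minimum 7 at index 0, swap -> [7, 7, 7, 14, 10]
Pass 2: Select minimum 7 at index 1, swap -> [7, 7, 7, 14, 10]
Pass 3: Select minimum 7 at index 2, swap -> [7, 7, 7, 14, 10]


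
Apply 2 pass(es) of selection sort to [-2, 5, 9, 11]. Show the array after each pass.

Pass 1: Select minimum -2 at index 0, swap -> [-2, 5, 9, 11]
Pass 2: Select minimum 5 at index 1, swap -> [-2, 5, 9, 11]


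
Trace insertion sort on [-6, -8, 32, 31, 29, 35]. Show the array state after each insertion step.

First element -6 is already 'sorted'
Insert -8: shifted 1 elements -> [-8, -6, 32, 31, 29, 35]
Insert 32: shifted 0 elements -> [-8, -6, 32, 31, 29, 35]
Insert 31: shifted 1 elements -> [-8, -6, 31, 32, 29, 35]
Insert 29: shifted 2 elements -> [-8, -6, 29, 31, 32, 35]
Insert 35: shifted 0 elements -> [-8, -6, 29, 31, 32, 35]


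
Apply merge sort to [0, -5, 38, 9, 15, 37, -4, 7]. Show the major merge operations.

Divide and conquer:
  Merge [0] + [-5] -> [-5, 0]
  Merge [38] + [9] -> [9, 38]
  Merge [-5, 0] + [9, 38] -> [-5, 0, 9, 38]
  Merge [15] + [37] -> [15, 37]
  Merge [-4] + [7] -> [-4, 7]
  Merge [15, 37] + [-4, 7] -> [-4, 7, 15, 37]
  Merge [-5, 0, 9, 38] + [-4, 7, 15, 37] -> [-5, -4, 0, 7, 9, 15, 37, 38]


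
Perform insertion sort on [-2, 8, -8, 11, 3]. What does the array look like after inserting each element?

First element -2 is already 'sorted'
Insert 8: shifted 0 elements -> [-2, 8, -8, 11, 3]
Insert -8: shifted 2 elements -> [-8, -2, 8, 11, 3]
Insert 11: shifted 0 elements -> [-8, -2, 8, 11, 3]
Insert 3: shifted 2 elements -> [-8, -2, 3, 8, 11]


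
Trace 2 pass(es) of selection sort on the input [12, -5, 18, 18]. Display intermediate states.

Pass 1: Select minimum -5 at index 1, swap -> [-5, 12, 18, 18]
Pass 2: Select minimum 12 at index 1, swap -> [-5, 12, 18, 18]


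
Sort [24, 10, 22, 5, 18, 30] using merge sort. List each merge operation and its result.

Divide and conquer:
  Merge [10] + [22] -> [10, 22]
  Merge [24] + [10, 22] -> [10, 22, 24]
  Merge [18] + [30] -> [18, 30]
  Merge [5] + [18, 30] -> [5, 18, 30]
  Merge [10, 22, 24] + [5, 18, 30] -> [5, 10, 18, 22, 24, 30]


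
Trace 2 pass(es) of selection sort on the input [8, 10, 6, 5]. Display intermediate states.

Pass 1: Select minimum 5 at index 3, swap -> [5, 10, 6, 8]
Pass 2: Select minimum 6 at index 2, swap -> [5, 6, 10, 8]


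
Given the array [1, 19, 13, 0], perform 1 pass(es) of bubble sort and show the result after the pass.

After pass 1: [1, 13, 0, 19] (2 swaps)
Total swaps: 2


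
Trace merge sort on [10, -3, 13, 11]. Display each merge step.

Divide and conquer:
  Merge [10] + [-3] -> [-3, 10]
  Merge [13] + [11] -> [11, 13]
  Merge [-3, 10] + [11, 13] -> [-3, 10, 11, 13]


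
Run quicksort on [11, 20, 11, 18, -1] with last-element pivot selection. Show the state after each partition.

Partition 1: pivot=-1 at index 0 -> [-1, 20, 11, 18, 11]
Partition 2: pivot=11 at index 2 -> [-1, 11, 11, 18, 20]
Partition 3: pivot=20 at index 4 -> [-1, 11, 11, 18, 20]


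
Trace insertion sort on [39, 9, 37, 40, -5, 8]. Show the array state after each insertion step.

First element 39 is already 'sorted'
Insert 9: shifted 1 elements -> [9, 39, 37, 40, -5, 8]
Insert 37: shifted 1 elements -> [9, 37, 39, 40, -5, 8]
Insert 40: shifted 0 elements -> [9, 37, 39, 40, -5, 8]
Insert -5: shifted 4 elements -> [-5, 9, 37, 39, 40, 8]
Insert 8: shifted 4 elements -> [-5, 8, 9, 37, 39, 40]


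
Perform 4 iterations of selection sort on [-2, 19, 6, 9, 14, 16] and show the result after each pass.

Pass 1: Select minimum -2 at index 0, swap -> [-2, 19, 6, 9, 14, 16]
Pass 2: Select minimum 6 at index 2, swap -> [-2, 6, 19, 9, 14, 16]
Pass 3: Select minimum 9 at index 3, swap -> [-2, 6, 9, 19, 14, 16]
Pass 4: Select minimum 14 at index 4, swap -> [-2, 6, 9, 14, 19, 16]


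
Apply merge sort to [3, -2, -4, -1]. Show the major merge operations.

Divide and conquer:
  Merge [3] + [-2] -> [-2, 3]
  Merge [-4] + [-1] -> [-4, -1]
  Merge [-2, 3] + [-4, -1] -> [-4, -2, -1, 3]


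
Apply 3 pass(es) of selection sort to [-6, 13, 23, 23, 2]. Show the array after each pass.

Pass 1: Select minimum -6 at index 0, swap -> [-6, 13, 23, 23, 2]
Pass 2: Select minimum 2 at index 4, swap -> [-6, 2, 23, 23, 13]
Pass 3: Select minimum 13 at index 4, swap -> [-6, 2, 13, 23, 23]


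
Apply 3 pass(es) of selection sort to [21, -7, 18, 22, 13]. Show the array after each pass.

Pass 1: Select minimum -7 at index 1, swap -> [-7, 21, 18, 22, 13]
Pass 2: Select minimum 13 at index 4, swap -> [-7, 13, 18, 22, 21]
Pass 3: Select minimum 18 at index 2, swap -> [-7, 13, 18, 22, 21]


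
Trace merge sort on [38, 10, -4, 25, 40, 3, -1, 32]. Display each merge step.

Divide and conquer:
  Merge [38] + [10] -> [10, 38]
  Merge [-4] + [25] -> [-4, 25]
  Merge [10, 38] + [-4, 25] -> [-4, 10, 25, 38]
  Merge [40] + [3] -> [3, 40]
  Merge [-1] + [32] -> [-1, 32]
  Merge [3, 40] + [-1, 32] -> [-1, 3, 32, 40]
  Merge [-4, 10, 25, 38] + [-1, 3, 32, 40] -> [-4, -1, 3, 10, 25, 32, 38, 40]


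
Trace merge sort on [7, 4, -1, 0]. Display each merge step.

Divide and conquer:
  Merge [7] + [4] -> [4, 7]
  Merge [-1] + [0] -> [-1, 0]
  Merge [4, 7] + [-1, 0] -> [-1, 0, 4, 7]


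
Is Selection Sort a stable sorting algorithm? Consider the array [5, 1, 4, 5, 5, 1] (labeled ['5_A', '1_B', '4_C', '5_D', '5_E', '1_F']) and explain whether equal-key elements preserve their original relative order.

Trace Selection Sort on the labeled array (the key is the number; the letter only tracks identity):
  Pass 1: minimum of unsorted part is 1_B at index 1; swap it with 5_A at index 0 -> [1_B, 5_A, 4_C, 5_D, 5_E, 1_F]
  Pass 2: minimum of unsorted part is 1_F at index 5; swap it with 5_A at index 1 -> [1_B, 1_F, 4_C, 5_D, 5_E, 5_A]
  Pass 3: minimum 4_C is already at index 2; no swap -> [1_B, 1_F, 4_C, 5_D, 5_E, 5_A]
  Pass 4: minimum 5_D is already at index 3; no swap -> [1_B, 1_F, 4_C, 5_D, 5_E, 5_A]
  Pass 5: minimum 5_E is already at index 4; no swap -> [1_B, 1_F, 4_C, 5_D, 5_E, 5_A]
Final order: [1_B, 1_F, 4_C, 5_D, 5_E, 5_A]
Equal keys:
  value 1: originally 1_B, 1_F; after sorting 1_B, 1_F -> order preserved
  value 5: originally 5_A, 5_D, 5_E; after sorting 5_D, 5_E, 5_A -> order changed
Equal keys were reordered, so Selection Sort is not stable: the long-range swap that moves the minimum into place can carry an element past an equal key. (One such input is enough; an unstable sort may happen to preserve order on other inputs, but it gives no guarantee.)
Answer: Not stable


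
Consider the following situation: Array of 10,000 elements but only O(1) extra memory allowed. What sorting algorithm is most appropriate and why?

Best choice: Heapsort
Reason: Heapsort rearranges the array in place using O(1) auxiliary space and still guarantees O(n log n) time; quicksort partitions in place but needs Theta(log n) stack space for recursion (O(n) in the worst case), and mergesort requires O(n) auxiliary space


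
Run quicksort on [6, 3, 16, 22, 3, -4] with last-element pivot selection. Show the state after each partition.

Partition 1: pivot=-4 at index 0 -> [-4, 3, 16, 22, 3, 6]
Partition 2: pivot=6 at index 3 -> [-4, 3, 3, 6, 16, 22]
Partition 3: pivot=3 at index 2 -> [-4, 3, 3, 6, 16, 22]
Partition 4: pivot=22 at index 5 -> [-4, 3, 3, 6, 16, 22]


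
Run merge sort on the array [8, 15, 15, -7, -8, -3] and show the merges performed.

Divide and conquer:
  Merge [15] + [15] -> [15, 15]
  Merge [8] + [15, 15] -> [8, 15, 15]
  Merge [-8] + [-3] -> [-8, -3]
  Merge [-7] + [-8, -3] -> [-8, -7, -3]
  Merge [8, 15, 15] + [-8, -7, -3] -> [-8, -7, -3, 8, 15, 15]


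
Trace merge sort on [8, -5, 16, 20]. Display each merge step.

Divide and conquer:
  Merge [8] + [-5] -> [-5, 8]
  Merge [16] + [20] -> [16, 20]
  Merge [-5, 8] + [16, 20] -> [-5, 8, 16, 20]


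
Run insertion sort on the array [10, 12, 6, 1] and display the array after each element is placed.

First element 10 is already 'sorted'
Insert 12: shifted 0 elements -> [10, 12, 6, 1]
Insert 6: shifted 2 elements -> [6, 10, 12, 1]
Insert 1: shifted 3 elements -> [1, 6, 10, 12]


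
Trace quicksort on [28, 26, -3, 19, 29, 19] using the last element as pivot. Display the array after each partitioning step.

Partition 1: pivot=19 at index 2 -> [-3, 19, 19, 26, 29, 28]
Partition 2: pivot=19 at index 1 -> [-3, 19, 19, 26, 29, 28]
Partition 3: pivot=28 at index 4 -> [-3, 19, 19, 26, 28, 29]


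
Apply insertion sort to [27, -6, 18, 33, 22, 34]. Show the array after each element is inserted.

First element 27 is already 'sorted'
Insert -6: shifted 1 elements -> [-6, 27, 18, 33, 22, 34]
Insert 18: shifted 1 elements -> [-6, 18, 27, 33, 22, 34]
Insert 33: shifted 0 elements -> [-6, 18, 27, 33, 22, 34]
Insert 22: shifted 2 elements -> [-6, 18, 22, 27, 33, 34]
Insert 34: shifted 0 elements -> [-6, 18, 22, 27, 33, 34]


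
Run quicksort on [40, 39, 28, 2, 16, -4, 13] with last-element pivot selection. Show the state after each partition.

Partition 1: pivot=13 at index 2 -> [2, -4, 13, 40, 16, 39, 28]
Partition 2: pivot=-4 at index 0 -> [-4, 2, 13, 40, 16, 39, 28]
Partition 3: pivot=28 at index 4 -> [-4, 2, 13, 16, 28, 39, 40]
Partition 4: pivot=40 at index 6 -> [-4, 2, 13, 16, 28, 39, 40]


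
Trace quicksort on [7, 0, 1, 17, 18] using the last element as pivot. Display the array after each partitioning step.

Partition 1: pivot=18 at index 4 -> [7, 0, 1, 17, 18]
Partition 2: pivot=17 at index 3 -> [7, 0, 1, 17, 18]
Partition 3: pivot=1 at index 1 -> [0, 1, 7, 17, 18]


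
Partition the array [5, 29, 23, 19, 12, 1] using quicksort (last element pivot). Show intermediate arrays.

Partition 1: pivot=1 at index 0 -> [1, 29, 23, 19, 12, 5]
Partition 2: pivot=5 at index 1 -> [1, 5, 23, 19, 12, 29]
Partition 3: pivot=29 at index 5 -> [1, 5, 23, 19, 12, 29]
Partition 4: pivot=12 at index 2 -> [1, 5, 12, 19, 23, 29]
Partition 5: pivot=23 at index 4 -> [1, 5, 12, 19, 23, 29]


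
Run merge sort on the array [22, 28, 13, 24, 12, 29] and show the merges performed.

Divide and conquer:
  Merge [28] + [13] -> [13, 28]
  Merge [22] + [13, 28] -> [13, 22, 28]
  Merge [12] + [29] -> [12, 29]
  Merge [24] + [12, 29] -> [12, 24, 29]
  Merge [13, 22, 28] + [12, 24, 29] -> [12, 13, 22, 24, 28, 29]


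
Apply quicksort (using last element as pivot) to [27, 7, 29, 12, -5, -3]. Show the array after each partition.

Partition 1: pivot=-3 at index 1 -> [-5, -3, 29, 12, 27, 7]
Partition 2: pivot=7 at index 2 -> [-5, -3, 7, 12, 27, 29]
Partition 3: pivot=29 at index 5 -> [-5, -3, 7, 12, 27, 29]
Partition 4: pivot=27 at index 4 -> [-5, -3, 7, 12, 27, 29]


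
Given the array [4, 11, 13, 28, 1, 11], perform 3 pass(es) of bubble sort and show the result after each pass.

After pass 1: [4, 11, 13, 1, 11, 28] (2 swaps)
After pass 2: [4, 11, 1, 11, 13, 28] (2 swaps)
After pass 3: [4, 1, 11, 11, 13, 28] (1 swaps)
Total swaps: 5


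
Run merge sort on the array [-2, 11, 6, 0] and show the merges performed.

Divide and conquer:
  Merge [-2] + [11] -> [-2, 11]
  Merge [6] + [0] -> [0, 6]
  Merge [-2, 11] + [0, 6] -> [-2, 0, 6, 11]


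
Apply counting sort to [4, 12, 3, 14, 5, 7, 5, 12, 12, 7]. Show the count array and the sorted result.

Count array: [0, 0, 0, 1, 1, 2, 0, 2, 0, 0, 0, 0, 3, 0, 1]
(count[i] = number of elements equal to i)
Cumulative count: [0, 0, 0, 1, 2, 4, 4, 6, 6, 6, 6, 6, 9, 9, 10]
Sorted: [3, 4, 5, 5, 7, 7, 12, 12, 12, 14]


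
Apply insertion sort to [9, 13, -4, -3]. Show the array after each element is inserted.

First element 9 is already 'sorted'
Insert 13: shifted 0 elements -> [9, 13, -4, -3]
Insert -4: shifted 2 elements -> [-4, 9, 13, -3]
Insert -3: shifted 2 elements -> [-4, -3, 9, 13]


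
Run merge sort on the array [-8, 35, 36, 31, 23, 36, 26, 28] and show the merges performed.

Divide and conquer:
  Merge [-8] + [35] -> [-8, 35]
  Merge [36] + [31] -> [31, 36]
  Merge [-8, 35] + [31, 36] -> [-8, 31, 35, 36]
  Merge [23] + [36] -> [23, 36]
  Merge [26] + [28] -> [26, 28]
  Merge [23, 36] + [26, 28] -> [23, 26, 28, 36]
  Merge [-8, 31, 35, 36] + [23, 26, 28, 36] -> [-8, 23, 26, 28, 31, 35, 36, 36]


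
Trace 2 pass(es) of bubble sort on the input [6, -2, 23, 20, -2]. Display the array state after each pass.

After pass 1: [-2, 6, 20, -2, 23] (3 swaps)
After pass 2: [-2, 6, -2, 20, 23] (1 swaps)
Total swaps: 4


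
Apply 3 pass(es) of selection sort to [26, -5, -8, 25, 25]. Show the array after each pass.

Pass 1: Select minimum -8 at index 2, swap -> [-8, -5, 26, 25, 25]
Pass 2: Select minimum -5 at index 1, swap -> [-8, -5, 26, 25, 25]
Pass 3: Select minimum 25 at index 3, swap -> [-8, -5, 25, 26, 25]


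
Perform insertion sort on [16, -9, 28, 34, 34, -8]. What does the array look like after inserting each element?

First element 16 is already 'sorted'
Insert -9: shifted 1 elements -> [-9, 16, 28, 34, 34, -8]
Insert 28: shifted 0 elements -> [-9, 16, 28, 34, 34, -8]
Insert 34: shifted 0 elements -> [-9, 16, 28, 34, 34, -8]
Insert 34: shifted 0 elements -> [-9, 16, 28, 34, 34, -8]
Insert -8: shifted 4 elements -> [-9, -8, 16, 28, 34, 34]


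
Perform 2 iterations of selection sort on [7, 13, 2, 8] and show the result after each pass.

Pass 1: Select minimum 2 at index 2, swap -> [2, 13, 7, 8]
Pass 2: Select minimum 7 at index 2, swap -> [2, 7, 13, 8]


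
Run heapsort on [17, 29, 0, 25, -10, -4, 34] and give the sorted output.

Build heap: [34, 29, 17, 25, -10, -4, 0]
Extract 34: [29, 25, 17, 0, -10, -4, 34]
Extract 29: [25, 0, 17, -4, -10, 29, 34]
Extract 25: [17, 0, -10, -4, 25, 29, 34]
Extract 17: [0, -4, -10, 17, 25, 29, 34]
Extract 0: [-4, -10, 0, 17, 25, 29, 34]
Extract -4: [-10, -4, 0, 17, 25, 29, 34]


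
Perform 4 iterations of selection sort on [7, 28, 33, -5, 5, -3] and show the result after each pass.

Pass 1: Select minimum -5 at index 3, swap -> [-5, 28, 33, 7, 5, -3]
Pass 2: Select minimum -3 at index 5, swap -> [-5, -3, 33, 7, 5, 28]
Pass 3: Select minimum 5 at index 4, swap -> [-5, -3, 5, 7, 33, 28]
Pass 4: Select minimum 7 at index 3, swap -> [-5, -3, 5, 7, 33, 28]


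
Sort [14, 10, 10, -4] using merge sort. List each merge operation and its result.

Divide and conquer:
  Merge [14] + [10] -> [10, 14]
  Merge [10] + [-4] -> [-4, 10]
  Merge [10, 14] + [-4, 10] -> [-4, 10, 10, 14]


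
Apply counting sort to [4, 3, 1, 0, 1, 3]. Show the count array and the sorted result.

Count array: [1, 2, 0, 2, 1]
(count[i] = number of elements equal to i)
Cumulative count: [1, 3, 3, 5, 6]
Sorted: [0, 1, 1, 3, 3, 4]


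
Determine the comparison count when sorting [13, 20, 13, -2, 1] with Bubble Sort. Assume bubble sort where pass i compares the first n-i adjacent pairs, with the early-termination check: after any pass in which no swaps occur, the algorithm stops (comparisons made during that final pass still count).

Pass 1: compare adjacent pairs (0,1)..(3,4) = 4 comparison(s), 3 swap(s) -> [13, 13, -2, 1, 20]
Pass 2: compare adjacent pairs (0,1)..(2,3) = 3 comparison(s), 2 swap(s) -> [13, -2, 1, 13, 20]
Pass 3: compare adjacent pairs (0,1)..(1,2) = 2 comparison(s), 2 swap(s) -> [-2, 1, 13, 13, 20]
Pass 4: compare adjacent pairs (0,1)..(0,1) = 1 comparison(s), 0 swap(s) -> [-2, 1, 13, 13, 20]
No swaps in this pass, so bubble sort stops here.
Total comparisons: 4 + 3 + 2 + 1 = 10


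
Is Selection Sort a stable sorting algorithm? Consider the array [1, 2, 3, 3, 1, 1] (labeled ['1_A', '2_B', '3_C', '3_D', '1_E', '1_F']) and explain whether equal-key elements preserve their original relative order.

Trace Selection Sort on the labeled array (the key is the number; the letter only tracks identity):
  Pass 1: minimum 1_A is already at index 0; no swap -> [1_A, 2_B, 3_C, 3_D, 1_E, 1_F]
  Pass 2: minimum of unsorted part is 1_E at index 4; swap it with 2_B at index 1 -> [1_A, 1_E, 3_C, 3_D, 2_B, 1_F]
  Pass 3: minimum of unsorted part is 1_F at index 5; swap it with 3_C at index 2 -> [1_A, 1_E, 1_F, 3_D, 2_B, 3_C]
  Pass 4: minimum of unsorted part is 2_B at index 4; swap it with 3_D at index 3 -> [1_A, 1_E, 1_F, 2_B, 3_D, 3_C]
  Pass 5: minimum 3_D is already at index 4; no swap -> [1_A, 1_E, 1_F, 2_B, 3_D, 3_C]
Final order: [1_A, 1_E, 1_F, 2_B, 3_D, 3_C]
Equal keys:
  value 1: originally 1_A, 1_E, 1_F; after sorting 1_A, 1_E, 1_F -> order preserved
  value 3: originally 3_C, 3_D; after sorting 3_D, 3_C -> order changed
Equal keys were reordered, so Selection Sort is not stable: the long-range swap that moves the minimum into place can carry an element past an equal key. (One such input is enough; an unstable sort may happen to preserve order on other inputs, but it gives no guarantee.)
Answer: Not stable
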